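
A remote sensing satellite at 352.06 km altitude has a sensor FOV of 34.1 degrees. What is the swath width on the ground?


FOV = 34.1 deg = 0.5951573 rad
swath = 2 * alt * tan(FOV/2) = 2 * 352.06 * tan(0.2975786)
swath = 2 * 352.06 * 0.3066852
swath = 215.9432 km

215.9432 km


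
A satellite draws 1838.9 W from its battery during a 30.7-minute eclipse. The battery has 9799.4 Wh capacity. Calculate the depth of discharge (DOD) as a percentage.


E_used = P * t / 60 = 1838.9 * 30.7 / 60 = 940.9038 Wh
DOD = E_used / E_total * 100 = 940.9038 / 9799.4 * 100
DOD = 9.6016 %

9.6016 %


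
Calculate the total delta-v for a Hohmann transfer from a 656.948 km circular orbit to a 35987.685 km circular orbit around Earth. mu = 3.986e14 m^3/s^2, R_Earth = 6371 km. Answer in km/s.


r1 = 7027.9480 km = 7.027948e+06 m
r2 = 42358.6850 km = 4.2358685e+07 m
dv1 = sqrt(mu/r1)*(sqrt(2*r2/(r1+r2)) - 1) = 2332.5802 m/s
dv2 = sqrt(mu/r2)*(1 - sqrt(2*r1/(r1+r2))) = 1431.0682 m/s
total dv = |dv1| + |dv2| = 2332.5802 + 1431.0682 = 3763.6484 m/s = 3.7636 km/s

3.7636 km/s


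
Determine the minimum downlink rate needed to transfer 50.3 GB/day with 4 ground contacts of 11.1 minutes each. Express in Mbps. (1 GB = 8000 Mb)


total contact time = 4 * 11.1 * 60 = 2664.0000 s
data = 50.3 GB = 402400.0000 Mb
rate = 402400.0000 / 2664.0000 = 151.0511 Mbps

151.0511 Mbps


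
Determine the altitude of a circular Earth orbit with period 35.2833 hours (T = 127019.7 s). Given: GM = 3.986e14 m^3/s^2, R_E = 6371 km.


T = 127019.7 s
r = (mu*T^2/(4*pi^2))^(1/3) = (3.986e14 * 127019.7^2 / (4*pi^2))^(1/3)
r = 5.4614325e+07 m = 54614.3255 km
alt = r - R_E = 54614.3255 - 6371 = 48243.3255 km

48243.3255 km


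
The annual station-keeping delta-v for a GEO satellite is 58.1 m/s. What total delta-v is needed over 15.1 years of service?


dV = rate * years = 58.1 * 15.1
dV = 877.3100 m/s

877.3100 m/s


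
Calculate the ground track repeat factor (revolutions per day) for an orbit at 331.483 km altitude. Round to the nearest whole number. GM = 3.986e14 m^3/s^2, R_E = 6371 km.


r = 6.702483e+06 m
T = 2*pi*sqrt(r^3/mu) = 5460.9073 s = 91.0151 min
revs/day = 1440 / 91.0151 = 15.8215
Rounded: 16 revolutions per day

16 revolutions per day


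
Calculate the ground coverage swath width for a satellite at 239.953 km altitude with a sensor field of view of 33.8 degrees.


FOV = 33.8 deg = 0.5899213 rad
swath = 2 * alt * tan(FOV/2) = 2 * 239.953 * tan(0.2949606)
swath = 2 * 239.953 * 0.3038232
swath = 145.8066 km

145.8066 km


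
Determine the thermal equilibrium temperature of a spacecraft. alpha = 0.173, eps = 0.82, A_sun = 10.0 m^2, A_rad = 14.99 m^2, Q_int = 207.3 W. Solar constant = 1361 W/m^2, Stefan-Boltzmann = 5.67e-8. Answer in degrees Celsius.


Numerator = alpha*S*A_sun + Q_int = 0.173*1361*10.0 + 207.3 = 2561.8300 W
Denominator = eps*sigma*A_rad = 0.82*5.67e-8*14.99 = 6.9694506e-07 W/K^4
T^4 = 3.6757991e+09 K^4
T = 246.2283 K = -26.9217 C

-26.9217 degrees Celsius


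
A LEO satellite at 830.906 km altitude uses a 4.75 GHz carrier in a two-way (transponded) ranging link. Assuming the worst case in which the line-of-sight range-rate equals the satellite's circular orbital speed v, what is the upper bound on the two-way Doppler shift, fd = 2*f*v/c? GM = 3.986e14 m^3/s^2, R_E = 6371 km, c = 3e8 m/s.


r = 7.201906e+06 m
v = sqrt(mu/r) = 7439.5201 m/s (worst-case radial velocity)
f = 4.75 GHz = 4.75e+09 Hz
fd = 2*f*v/c = 2*4.75e+09*7439.5201/3.0e+08
fd = 235584.8039 Hz

235584.8039 Hz


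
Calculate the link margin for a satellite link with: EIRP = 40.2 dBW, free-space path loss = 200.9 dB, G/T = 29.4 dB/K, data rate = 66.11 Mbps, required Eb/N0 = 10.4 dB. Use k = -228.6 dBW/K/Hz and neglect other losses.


C/N0 = EIRP - FSPL + G/T - k = 40.2 - 200.9 + 29.4 - (-228.6)
C/N0 = 97.3000 dB-Hz
R_b = 66.11 Mbps = 6.611e+07 bps -> 10*log10(R_b) = 78.2027 dB-Hz
Eb/N0 = C/N0 - 10*log10(R_b) = 97.3000 - 78.2027 = 19.0973 dB
Margin = Eb/N0 - Eb/N0_req = 19.0973 - 10.4 = 8.6973 dB (link closes)

8.6973 dB


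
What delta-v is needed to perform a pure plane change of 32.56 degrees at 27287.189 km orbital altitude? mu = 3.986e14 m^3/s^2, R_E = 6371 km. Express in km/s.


r = 33658.1890 km = 3.3658189e+07 m
V = sqrt(mu/r) = 3441.3059 m/s
di = 32.56 deg = 0.5682792 rad
dV = 2*V*sin(di/2) = 2*3441.3059*sin(0.2841396)
dV = 1929.4139 m/s = 1.9294 km/s

1.9294 km/s


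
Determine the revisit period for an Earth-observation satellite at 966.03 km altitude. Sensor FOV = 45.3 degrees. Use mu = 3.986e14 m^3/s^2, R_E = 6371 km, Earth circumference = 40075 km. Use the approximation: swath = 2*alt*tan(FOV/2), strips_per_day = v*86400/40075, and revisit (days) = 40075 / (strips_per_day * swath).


swath = 2*966.03*tan(0.3953171) = 806.2179 km
v = sqrt(mu/r) = 7370.6960 m/s = 7.3707 km/s
strips/day = v*86400/40075 = 7.3707*86400/40075 = 15.8909
coverage/day = strips * swath = 15.8909 * 806.2179 = 12811.5338 km
revisit = 40075 / 12811.5338 = 3.1280 days

3.1280 days


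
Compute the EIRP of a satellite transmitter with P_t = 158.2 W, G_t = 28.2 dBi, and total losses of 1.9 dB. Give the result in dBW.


Pt = 158.2 W = 21.9921 dBW
EIRP = Pt_dBW + Gt - losses = 21.9921 + 28.2 - 1.9 = 48.2921 dBW

48.2921 dBW


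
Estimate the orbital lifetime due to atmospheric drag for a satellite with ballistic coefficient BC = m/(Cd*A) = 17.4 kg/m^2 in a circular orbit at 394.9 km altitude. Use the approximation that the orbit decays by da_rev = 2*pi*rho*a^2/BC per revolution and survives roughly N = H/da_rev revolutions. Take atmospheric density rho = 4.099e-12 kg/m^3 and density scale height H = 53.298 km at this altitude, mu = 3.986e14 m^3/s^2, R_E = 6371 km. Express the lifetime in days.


a = R_E + alt = 6765.9000 km = 6.7659e+06 m
da_rev = 2*pi*rho*a^2/BC = 2*pi*4.099e-12*(6.7659e+06)^2/17.4 = 67.757861 m per revolution
N = H/da_rev = 53298.0000 m / 67.757861 m = 786.5951 revolutions
P = 2*pi*sqrt(a^3/mu) = 5538.5947 s
lifetime = N*P = 786.5951 * 5538.5947 = 4.3566313e+06 s = 50.4240 days

50.4240 days


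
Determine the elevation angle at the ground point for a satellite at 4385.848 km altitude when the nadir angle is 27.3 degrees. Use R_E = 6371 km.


r = R_E + alt = 10756.8480 km
Law of sines in the satellite / Earth-center / ground-point triangle:
  sin(nadir)/R_E = sin(90 + el)/r  =>  cos(el) = (r/R_E)*sin(nadir)
cos(el) = (10756.8480 / 6371.0000) * sin(27.3 deg) = 0.7743876
el = arccos(0.7743876) = 39.2505 deg
(Earth-central angle = 90 - nadir - el = 23.4495 deg)

39.2505 degrees


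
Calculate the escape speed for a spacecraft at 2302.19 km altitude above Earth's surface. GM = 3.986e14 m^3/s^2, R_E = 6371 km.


r = 6371.0 + 2302.19 = 8673.1900 km = 8.67319e+06 m
v_esc = sqrt(2*mu/r) = sqrt(2*3.986e14 / 8.67319e+06)
v_esc = 9587.2536 m/s = 9.5873 km/s

9.5873 km/s


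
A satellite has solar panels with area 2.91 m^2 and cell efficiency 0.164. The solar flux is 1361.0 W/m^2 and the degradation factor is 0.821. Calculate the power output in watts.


P = area * eta * S * degradation
P = 2.91 * 0.164 * 1361.0 * 0.821
P = 533.2589 W

533.2589 W


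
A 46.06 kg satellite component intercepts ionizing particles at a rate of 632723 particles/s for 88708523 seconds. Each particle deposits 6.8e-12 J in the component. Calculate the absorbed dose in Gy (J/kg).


Total energy deposited = rate * time * E_per
  = 632723 * 88708523 * 6.8e-12 = 381.6699 J
Dose = E_total / mass = 381.6699 / 46.06
Dose = 8.2864 Gy

8.2864 Gy


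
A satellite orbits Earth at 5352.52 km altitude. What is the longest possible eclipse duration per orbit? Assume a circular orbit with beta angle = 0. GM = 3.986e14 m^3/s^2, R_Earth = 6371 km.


r = 11723.5200 km
T = 210.5460 min
Eclipse fraction = arcsin(R_E/r)/pi = arcsin(6371.0000/11723.5200)/pi
= arcsin(0.5434375)/pi = 0.1828775
Eclipse duration = 0.1828775 * 210.5460 = 38.5041 min

38.5041 minutes


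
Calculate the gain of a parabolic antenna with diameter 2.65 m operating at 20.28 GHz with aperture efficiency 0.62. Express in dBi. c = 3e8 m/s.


lambda = c/f = 3e8 / 2.028e+10 = 0.0147929 m
G = eta*(pi*D/lambda)^2 = 0.62*(pi*2.65/0.0147929)^2
G = 196370.6486 (linear)
G = 10*log10(196370.6486) = 52.9308 dBi

52.9308 dBi


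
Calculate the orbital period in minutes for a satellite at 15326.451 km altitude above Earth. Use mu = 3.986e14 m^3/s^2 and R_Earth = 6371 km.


r = 21697.4510 km = 2.1697451e+07 m
T = 2*pi*sqrt(r^3/mu) = 2*pi*sqrt(1.0214713e+22 / 3.986e14)
T = 31807.1162 s = 530.1186 min

530.1186 minutes


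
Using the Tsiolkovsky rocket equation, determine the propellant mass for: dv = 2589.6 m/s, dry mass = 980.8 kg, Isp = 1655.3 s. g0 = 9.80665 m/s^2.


ve = Isp * g0 = 1655.3 * 9.80665 = 16232.947745 m/s
mass ratio = exp(dv/ve) = exp(2589.6/16232.947745) = 1.17295640
m_prop = m_dry * (mr - 1) = 980.8 * (1.17295640 - 1)
m_prop = 169.6356 kg

169.6356 kg


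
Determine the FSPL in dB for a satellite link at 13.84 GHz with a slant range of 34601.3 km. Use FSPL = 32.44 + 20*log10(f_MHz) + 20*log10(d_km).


f = 13.84 GHz = 13840.0000 MHz
d = 34601.3 km
FSPL = 32.44 + 20*log10(13840.0000) + 20*log10(34601.3)
FSPL = 32.44 + 82.8227 + 90.7818
FSPL = 206.0446 dB

206.0446 dB


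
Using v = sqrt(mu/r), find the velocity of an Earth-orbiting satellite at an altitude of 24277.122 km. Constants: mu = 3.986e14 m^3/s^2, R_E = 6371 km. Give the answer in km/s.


r = R_E + alt = 6371.0 + 24277.122 = 30648.1220 km = 3.0648122e+07 m
v = sqrt(mu/r) = sqrt(3.986e14 / 3.0648122e+07) = 3606.3404 m/s = 3.6063 km/s

3.6063 km/s


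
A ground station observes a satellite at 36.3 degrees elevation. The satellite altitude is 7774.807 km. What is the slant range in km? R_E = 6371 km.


h = 7774.807 km, el = 36.3 deg
d = -R_E*sin(el) + sqrt((R_E*sin(el))^2 + 2*R_E*h + h^2)
d = -6371.0000*sin(0.6335545) + sqrt((6371.0000*0.5920132)^2 + 2*6371.0000*7774.807 + 7774.807^2)
d = 9409.3332 km

9409.3332 km


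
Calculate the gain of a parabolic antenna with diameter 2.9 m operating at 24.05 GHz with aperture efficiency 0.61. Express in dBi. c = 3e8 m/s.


lambda = c/f = 3e8 / 2.405e+10 = 0.01247401 m
G = eta*(pi*D/lambda)^2 = 0.61*(pi*2.9/0.01247401)^2
G = 325396.7629 (linear)
G = 10*log10(325396.7629) = 55.1241 dBi

55.1241 dBi


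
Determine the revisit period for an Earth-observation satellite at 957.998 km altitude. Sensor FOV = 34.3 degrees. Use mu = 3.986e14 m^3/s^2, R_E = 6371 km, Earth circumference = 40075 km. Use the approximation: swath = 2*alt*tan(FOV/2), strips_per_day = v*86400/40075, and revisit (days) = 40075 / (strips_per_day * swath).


swath = 2*957.998*tan(0.299324) = 591.2681 km
v = sqrt(mu/r) = 7374.7337 m/s = 7.3747 km/s
strips/day = v*86400/40075 = 7.3747*86400/40075 = 15.8996
coverage/day = strips * swath = 15.8996 * 591.2681 = 9400.9339 km
revisit = 40075 / 9400.9339 = 4.2629 days

4.2629 days


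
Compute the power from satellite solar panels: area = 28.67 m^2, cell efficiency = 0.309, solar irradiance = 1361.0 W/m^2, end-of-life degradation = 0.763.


P = area * eta * S * degradation
P = 28.67 * 0.309 * 1361.0 * 0.763
P = 9199.5977 W

9199.5977 W


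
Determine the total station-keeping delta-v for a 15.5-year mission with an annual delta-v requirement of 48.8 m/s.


dV = rate * years = 48.8 * 15.5
dV = 756.4000 m/s

756.4000 m/s


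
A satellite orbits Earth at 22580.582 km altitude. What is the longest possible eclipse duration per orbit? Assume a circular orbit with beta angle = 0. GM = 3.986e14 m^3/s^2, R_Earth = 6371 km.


r = 28951.5820 km
T = 817.0872 min
Eclipse fraction = arcsin(R_E/r)/pi = arcsin(6371.0000/28951.5820)/pi
= arcsin(0.2200571)/pi = 0.07062436
Eclipse duration = 0.07062436 * 817.0872 = 57.7063 min

57.7063 minutes


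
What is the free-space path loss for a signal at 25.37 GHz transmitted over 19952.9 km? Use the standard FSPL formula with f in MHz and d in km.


f = 25.37 GHz = 25370.0000 MHz
d = 19952.9 km
FSPL = 32.44 + 20*log10(25370.0000) + 20*log10(19952.9)
FSPL = 32.44 + 88.0864 + 86.0001
FSPL = 206.5265 dB

206.5265 dB


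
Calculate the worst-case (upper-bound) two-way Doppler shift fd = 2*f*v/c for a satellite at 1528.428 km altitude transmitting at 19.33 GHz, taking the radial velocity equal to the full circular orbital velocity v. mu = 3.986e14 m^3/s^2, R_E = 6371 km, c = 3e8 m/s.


r = 7.899428e+06 m
v = sqrt(mu/r) = 7103.4745 m/s (worst-case radial velocity)
f = 19.33 GHz = 1.933e+10 Hz
fd = 2*f*v/c = 2*1.933e+10*7103.4745/3.0e+08
fd = 915401.0782 Hz

915401.0782 Hz


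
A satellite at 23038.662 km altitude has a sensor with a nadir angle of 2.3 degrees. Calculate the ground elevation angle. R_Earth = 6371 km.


r = R_E + alt = 29409.6620 km
Law of sines in the satellite / Earth-center / ground-point triangle:
  sin(nadir)/R_E = sin(90 + el)/r  =>  cos(el) = (r/R_E)*sin(nadir)
cos(el) = (29409.6620 / 6371.0000) * sin(2.3 deg) = 0.1852554
el = arccos(0.1852554) = 79.3240 deg
(Earth-central angle = 90 - nadir - el = 8.3760 deg)

79.3240 degrees


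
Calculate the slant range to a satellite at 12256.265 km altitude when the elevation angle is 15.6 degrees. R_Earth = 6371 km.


h = 12256.265 km, el = 15.6 deg
d = -R_E*sin(el) + sqrt((R_E*sin(el))^2 + 2*R_E*h + h^2)
d = -6371.0000*sin(0.2722714) + sqrt((6371.0000*0.2689198)^2 + 2*6371.0000*12256.265 + 12256.265^2)
d = 15874.2278 km

15874.2278 km


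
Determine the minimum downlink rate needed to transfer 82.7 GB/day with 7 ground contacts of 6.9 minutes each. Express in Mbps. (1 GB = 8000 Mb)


total contact time = 7 * 6.9 * 60 = 2898.0000 s
data = 82.7 GB = 661600.0000 Mb
rate = 661600.0000 / 2898.0000 = 228.2954 Mbps

228.2954 Mbps


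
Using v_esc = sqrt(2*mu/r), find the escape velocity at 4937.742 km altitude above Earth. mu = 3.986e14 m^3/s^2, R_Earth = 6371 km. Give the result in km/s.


r = 6371.0 + 4937.742 = 11308.7420 km = 1.1308742e+07 m
v_esc = sqrt(2*mu/r) = sqrt(2*3.986e14 / 1.1308742e+07)
v_esc = 8396.0786 m/s = 8.3961 km/s

8.3961 km/s


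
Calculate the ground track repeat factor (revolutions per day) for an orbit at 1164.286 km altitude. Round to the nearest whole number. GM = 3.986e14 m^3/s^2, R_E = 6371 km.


r = 7.535286e+06 m
T = 2*pi*sqrt(r^3/mu) = 6509.6979 s = 108.4950 min
revs/day = 1440 / 108.4950 = 13.2725
Rounded: 13 revolutions per day

13 revolutions per day


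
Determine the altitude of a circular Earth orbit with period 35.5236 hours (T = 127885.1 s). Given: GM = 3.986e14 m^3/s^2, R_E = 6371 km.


T = 127885.1 s
r = (mu*T^2/(4*pi^2))^(1/3) = (3.986e14 * 127885.1^2 / (4*pi^2))^(1/3)
r = 5.4862107e+07 m = 54862.1072 km
alt = r - R_E = 54862.1072 - 6371 = 48491.1072 km

48491.1072 km


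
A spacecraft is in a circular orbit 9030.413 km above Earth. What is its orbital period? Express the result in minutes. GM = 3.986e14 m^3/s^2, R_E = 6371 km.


r = 15401.4130 km = 1.5401413e+07 m
T = 2*pi*sqrt(r^3/mu) = 2*pi*sqrt(3.6532694e+21 / 3.986e14)
T = 19021.8202 s = 317.0303 min

317.0303 minutes


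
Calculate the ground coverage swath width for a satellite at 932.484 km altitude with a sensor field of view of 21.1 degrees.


FOV = 21.1 deg = 0.3682645 rad
swath = 2 * alt * tan(FOV/2) = 2 * 932.484 * tan(0.1841322)
swath = 2 * 932.484 * 0.1862418
swath = 347.3351 km

347.3351 km


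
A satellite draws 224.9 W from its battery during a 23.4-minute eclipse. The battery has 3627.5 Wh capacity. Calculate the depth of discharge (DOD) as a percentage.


E_used = P * t / 60 = 224.9 * 23.4 / 60 = 87.7110 Wh
DOD = E_used / E_total * 100 = 87.7110 / 3627.5 * 100
DOD = 2.4179 %

2.4179 %


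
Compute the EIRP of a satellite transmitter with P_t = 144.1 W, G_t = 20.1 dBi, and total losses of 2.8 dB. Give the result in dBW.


Pt = 144.1 W = 21.5866 dBW
EIRP = Pt_dBW + Gt - losses = 21.5866 + 20.1 - 2.8 = 38.8866 dBW

38.8866 dBW


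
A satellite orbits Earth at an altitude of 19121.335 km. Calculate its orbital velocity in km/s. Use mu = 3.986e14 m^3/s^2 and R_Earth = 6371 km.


r = R_E + alt = 6371.0 + 19121.335 = 25492.3350 km = 2.5492335e+07 m
v = sqrt(mu/r) = sqrt(3.986e14 / 2.5492335e+07) = 3954.2474 m/s = 3.9542 km/s

3.9542 km/s


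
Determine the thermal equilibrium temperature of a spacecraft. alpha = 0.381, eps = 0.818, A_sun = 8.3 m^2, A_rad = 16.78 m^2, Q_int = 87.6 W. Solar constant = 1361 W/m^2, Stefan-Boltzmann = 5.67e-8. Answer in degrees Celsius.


Numerator = alpha*S*A_sun + Q_int = 0.381*1361*8.3 + 87.6 = 4391.4903 W
Denominator = eps*sigma*A_rad = 0.818*5.67e-8*16.78 = 7.7826647e-07 W/K^4
T^4 = 5.6426564e+09 K^4
T = 274.0759 K = 0.9259336 C

0.9259 degrees Celsius


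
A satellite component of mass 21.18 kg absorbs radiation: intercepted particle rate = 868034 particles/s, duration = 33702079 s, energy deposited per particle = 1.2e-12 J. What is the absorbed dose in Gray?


Total energy deposited = rate * time * E_per
  = 868034 * 33702079 * 1.2e-12 = 35.1055 J
Dose = E_total / mass = 35.1055 / 21.18
Dose = 1.6575 Gy

1.6575 Gy


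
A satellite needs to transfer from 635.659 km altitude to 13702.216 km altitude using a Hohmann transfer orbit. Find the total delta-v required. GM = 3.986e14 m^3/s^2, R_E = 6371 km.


r1 = 7006.6590 km = 7.006659e+06 m
r2 = 20073.2160 km = 2.0073216e+07 m
dv1 = sqrt(mu/r1)*(sqrt(2*r2/(r1+r2)) - 1) = 1641.1449 m/s
dv2 = sqrt(mu/r2)*(1 - sqrt(2*r1/(r1+r2))) = 1250.5685 m/s
total dv = |dv1| + |dv2| = 1641.1449 + 1250.5685 = 2891.7134 m/s = 2.8917 km/s

2.8917 km/s


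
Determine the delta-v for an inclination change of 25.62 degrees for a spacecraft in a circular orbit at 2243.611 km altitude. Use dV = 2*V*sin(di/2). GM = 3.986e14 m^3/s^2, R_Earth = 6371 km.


r = 8614.6110 km = 8.614611e+06 m
V = sqrt(mu/r) = 6802.2222 m/s
di = 25.62 deg = 0.4471534 rad
dV = 2*V*sin(di/2) = 2*6802.2222*sin(0.2235767)
dV = 3016.3596 m/s = 3.0164 km/s

3.0164 km/s


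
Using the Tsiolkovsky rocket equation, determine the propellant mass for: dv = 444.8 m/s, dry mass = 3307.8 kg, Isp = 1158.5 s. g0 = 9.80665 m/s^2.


ve = Isp * g0 = 1158.5 * 9.80665 = 11361.004025 m/s
mass ratio = exp(dv/ve) = exp(444.8/11361.004025) = 1.03992799
m_prop = m_dry * (mr - 1) = 3307.8 * (1.03992799 - 1)
m_prop = 132.0738 kg

132.0738 kg


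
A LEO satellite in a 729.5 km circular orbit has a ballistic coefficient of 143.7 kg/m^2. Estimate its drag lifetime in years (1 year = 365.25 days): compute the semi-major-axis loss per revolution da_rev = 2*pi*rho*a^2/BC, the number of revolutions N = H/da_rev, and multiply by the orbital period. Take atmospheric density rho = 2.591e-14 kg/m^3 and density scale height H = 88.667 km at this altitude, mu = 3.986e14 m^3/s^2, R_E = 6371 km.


a = R_E + alt = 7100.5000 km = 7.1005e+06 m
da_rev = 2*pi*rho*a^2/BC = 2*pi*2.591e-14*(7.1005e+06)^2/143.7 = 0.057117393 m per revolution
N = H/da_rev = 88667.0000 m / 0.057117393 m = 1.5523643e+06 revolutions
P = 2*pi*sqrt(a^3/mu) = 5954.4907 s
lifetime = N*P = 1.5523643e+06 * 5954.4907 = 9.2435385e+09 s = 106985.3999 days
years = 106985.3999 / 365.25 = 292.9101 years

292.9101 years


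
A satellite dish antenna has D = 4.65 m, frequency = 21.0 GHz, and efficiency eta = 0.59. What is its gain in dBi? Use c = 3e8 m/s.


lambda = c/f = 3e8 / 2.1e+10 = 0.01428571 m
G = eta*(pi*D/lambda)^2 = 0.59*(pi*4.65/0.01428571)^2
G = 616955.3617 (linear)
G = 10*log10(616955.3617) = 57.9025 dBi

57.9025 dBi


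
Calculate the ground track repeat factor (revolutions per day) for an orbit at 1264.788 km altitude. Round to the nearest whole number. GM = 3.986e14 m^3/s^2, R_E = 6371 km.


r = 7.635788e+06 m
T = 2*pi*sqrt(r^3/mu) = 6640.3660 s = 110.6728 min
revs/day = 1440 / 110.6728 = 13.0113
Rounded: 13 revolutions per day

13 revolutions per day


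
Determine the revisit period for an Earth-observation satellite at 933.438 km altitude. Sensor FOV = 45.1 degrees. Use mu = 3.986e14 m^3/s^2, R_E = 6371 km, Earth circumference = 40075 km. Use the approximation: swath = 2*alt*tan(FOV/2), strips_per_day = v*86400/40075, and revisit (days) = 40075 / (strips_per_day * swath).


swath = 2*933.438*tan(0.3935717) = 775.1947 km
v = sqrt(mu/r) = 7387.1215 m/s = 7.3871 km/s
strips/day = v*86400/40075 = 7.3871*86400/40075 = 15.9263
coverage/day = strips * swath = 15.9263 * 775.1947 = 12345.9997 km
revisit = 40075 / 12345.9997 = 3.2460 days

3.2460 days


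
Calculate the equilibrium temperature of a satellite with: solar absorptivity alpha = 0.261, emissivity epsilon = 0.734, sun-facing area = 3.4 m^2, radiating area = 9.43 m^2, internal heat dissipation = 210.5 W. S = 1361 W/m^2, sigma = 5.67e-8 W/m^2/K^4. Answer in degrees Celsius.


Numerator = alpha*S*A_sun + Q_int = 0.261*1361*3.4 + 210.5 = 1418.2514 W
Denominator = eps*sigma*A_rad = 0.734*5.67e-8*9.43 = 3.9245585e-07 W/K^4
T^4 = 3.6137858e+09 K^4
T = 245.1831 K = -27.9669 C

-27.9669 degrees Celsius


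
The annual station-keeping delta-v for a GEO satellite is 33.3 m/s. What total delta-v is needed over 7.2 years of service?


dV = rate * years = 33.3 * 7.2
dV = 239.7600 m/s

239.7600 m/s


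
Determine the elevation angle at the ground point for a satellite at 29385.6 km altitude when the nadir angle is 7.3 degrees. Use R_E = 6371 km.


r = R_E + alt = 35756.6000 km
Law of sines in the satellite / Earth-center / ground-point triangle:
  sin(nadir)/R_E = sin(90 + el)/r  =>  cos(el) = (r/R_E)*sin(nadir)
cos(el) = (35756.6000 / 6371.0000) * sin(7.3 deg) = 0.7131374
el = arccos(0.7131374) = 44.5092 deg
(Earth-central angle = 90 - nadir - el = 38.1908 deg)

44.5092 degrees


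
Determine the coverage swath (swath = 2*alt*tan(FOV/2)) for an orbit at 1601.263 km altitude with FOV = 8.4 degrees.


FOV = 8.4 deg = 0.1466077 rad
swath = 2 * alt * tan(FOV/2) = 2 * 1601.263 * tan(0.07330383)
swath = 2 * 1601.263 * 0.07343541
swath = 235.1788 km

235.1788 km


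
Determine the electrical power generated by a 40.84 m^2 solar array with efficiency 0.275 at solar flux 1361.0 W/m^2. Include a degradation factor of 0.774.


P = area * eta * S * degradation
P = 40.84 * 0.275 * 1361.0 * 0.774
P = 11830.8926 W

11830.8926 W


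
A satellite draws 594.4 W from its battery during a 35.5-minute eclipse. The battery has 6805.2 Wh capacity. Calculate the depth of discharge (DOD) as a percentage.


E_used = P * t / 60 = 594.4 * 35.5 / 60 = 351.6867 Wh
DOD = E_used / E_total * 100 = 351.6867 / 6805.2 * 100
DOD = 5.1679 %

5.1679 %


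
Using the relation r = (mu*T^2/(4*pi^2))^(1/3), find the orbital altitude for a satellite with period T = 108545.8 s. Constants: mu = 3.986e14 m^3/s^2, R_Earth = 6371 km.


T = 108545.8 s
r = (mu*T^2/(4*pi^2))^(1/3) = (3.986e14 * 108545.8^2 / (4*pi^2))^(1/3)
r = 4.9181436e+07 m = 49181.4356 km
alt = r - R_E = 49181.4356 - 6371 = 42810.4356 km

42810.4356 km


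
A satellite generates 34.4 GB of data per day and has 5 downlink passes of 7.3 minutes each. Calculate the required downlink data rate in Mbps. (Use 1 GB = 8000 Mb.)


total contact time = 5 * 7.3 * 60 = 2190.0000 s
data = 34.4 GB = 275200.0000 Mb
rate = 275200.0000 / 2190.0000 = 125.6621 Mbps

125.6621 Mbps


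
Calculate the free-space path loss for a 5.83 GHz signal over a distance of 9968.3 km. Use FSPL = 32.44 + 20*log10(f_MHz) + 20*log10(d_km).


f = 5.83 GHz = 5830.0000 MHz
d = 9968.3 km
FSPL = 32.44 + 20*log10(5830.0000) + 20*log10(9968.3)
FSPL = 32.44 + 75.3134 + 79.9724
FSPL = 187.7258 dB

187.7258 dB


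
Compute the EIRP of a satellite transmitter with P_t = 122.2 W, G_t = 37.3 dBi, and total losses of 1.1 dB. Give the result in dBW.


Pt = 122.2 W = 20.8707 dBW
EIRP = Pt_dBW + Gt - losses = 20.8707 + 37.3 - 1.1 = 57.0707 dBW

57.0707 dBW


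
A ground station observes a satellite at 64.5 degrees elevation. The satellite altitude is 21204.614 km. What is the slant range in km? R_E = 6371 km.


h = 21204.614 km, el = 64.5 deg
d = -R_E*sin(el) + sqrt((R_E*sin(el))^2 + 2*R_E*h + h^2)
d = -6371.0000*sin(1.1257) + sqrt((6371.0000*0.9025853)^2 + 2*6371.0000*21204.614 + 21204.614^2)
d = 21688.4996 km

21688.4996 km


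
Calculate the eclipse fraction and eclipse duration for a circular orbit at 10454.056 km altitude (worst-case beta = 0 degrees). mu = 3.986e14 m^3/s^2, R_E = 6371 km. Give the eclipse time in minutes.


r = 16825.0560 km
T = 361.9885 min
Eclipse fraction = arcsin(R_E/r)/pi = arcsin(6371.0000/16825.0560)/pi
= arcsin(0.3786614)/pi = 0.1236155
Eclipse duration = 0.1236155 * 361.9885 = 44.7474 min

44.7474 minutes


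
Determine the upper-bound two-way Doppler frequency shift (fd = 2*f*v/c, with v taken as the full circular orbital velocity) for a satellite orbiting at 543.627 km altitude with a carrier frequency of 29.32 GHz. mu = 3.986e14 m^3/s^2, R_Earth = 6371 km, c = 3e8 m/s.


r = 6.914627e+06 m
v = sqrt(mu/r) = 7592.4907 m/s (worst-case radial velocity)
f = 29.32 GHz = 2.932e+10 Hz
fd = 2*f*v/c = 2*2.932e+10*7592.4907/3.0e+08
fd = 1.4840788e+06 Hz

1.4841e+06 Hz


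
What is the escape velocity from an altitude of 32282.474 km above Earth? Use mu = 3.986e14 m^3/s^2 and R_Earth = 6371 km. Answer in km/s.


r = 6371.0 + 32282.474 = 38653.4740 km = 3.8653474e+07 m
v_esc = sqrt(2*mu/r) = sqrt(2*3.986e14 / 3.8653474e+07)
v_esc = 4541.3961 m/s = 4.5414 km/s

4.5414 km/s


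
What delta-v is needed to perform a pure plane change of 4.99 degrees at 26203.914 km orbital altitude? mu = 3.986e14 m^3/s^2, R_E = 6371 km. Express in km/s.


r = 32574.9140 km = 3.2574914e+07 m
V = sqrt(mu/r) = 3498.0580 m/s
di = 4.99 deg = 0.08709193 rad
dV = 2*V*sin(di/2) = 2*3498.0580*sin(0.04354596)
dV = 304.5563 m/s = 0.3045563 km/s

0.3046 km/s


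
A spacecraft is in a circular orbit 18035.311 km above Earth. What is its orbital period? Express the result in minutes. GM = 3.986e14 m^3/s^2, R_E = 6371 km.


r = 24406.3110 km = 2.4406311e+07 m
T = 2*pi*sqrt(r^3/mu) = 2*pi*sqrt(1.4538059e+22 / 3.986e14)
T = 37945.8629 s = 632.4310 min

632.4310 minutes


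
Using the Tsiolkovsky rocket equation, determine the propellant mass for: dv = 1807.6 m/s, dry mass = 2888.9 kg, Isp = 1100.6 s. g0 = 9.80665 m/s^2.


ve = Isp * g0 = 1100.6 * 9.80665 = 10793.198990 m/s
mass ratio = exp(dv/ve) = exp(1807.6/10793.198990) = 1.18231672
m_prop = m_dry * (mr - 1) = 2888.9 * (1.18231672 - 1)
m_prop = 526.6948 kg

526.6948 kg


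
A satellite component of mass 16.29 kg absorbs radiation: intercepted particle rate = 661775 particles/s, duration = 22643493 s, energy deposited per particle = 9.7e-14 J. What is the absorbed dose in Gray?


Total energy deposited = rate * time * E_per
  = 661775 * 22643493 * 9.7e-14 = 1.4535 J
Dose = E_total / mass = 1.4535 / 16.29
Dose = 0.08922867 Gy

0.0892 Gy


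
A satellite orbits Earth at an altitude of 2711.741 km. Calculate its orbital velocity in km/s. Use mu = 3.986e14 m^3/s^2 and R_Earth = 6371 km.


r = R_E + alt = 6371.0 + 2711.741 = 9082.7410 km = 9.082741e+06 m
v = sqrt(mu/r) = sqrt(3.986e14 / 9.082741e+06) = 6624.6080 m/s = 6.6246 km/s

6.6246 km/s


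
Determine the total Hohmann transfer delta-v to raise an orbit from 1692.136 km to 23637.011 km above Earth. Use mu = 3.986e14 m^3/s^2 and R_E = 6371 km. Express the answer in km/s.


r1 = 8063.1360 km = 8.063136e+06 m
r2 = 30008.0110 km = 3.0008011e+07 m
dv1 = sqrt(mu/r1)*(sqrt(2*r2/(r1+r2)) - 1) = 1796.8029 m/s
dv2 = sqrt(mu/r2)*(1 - sqrt(2*r1/(r1+r2))) = 1272.5776 m/s
total dv = |dv1| + |dv2| = 1796.8029 + 1272.5776 = 3069.3805 m/s = 3.0694 km/s

3.0694 km/s


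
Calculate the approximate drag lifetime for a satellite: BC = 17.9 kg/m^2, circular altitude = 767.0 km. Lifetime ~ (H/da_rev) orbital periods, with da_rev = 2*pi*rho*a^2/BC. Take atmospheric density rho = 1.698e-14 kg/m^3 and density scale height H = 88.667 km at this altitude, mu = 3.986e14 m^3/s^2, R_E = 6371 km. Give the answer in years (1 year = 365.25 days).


a = R_E + alt = 7138.0000 km = 7.138e+06 m
da_rev = 2*pi*rho*a^2/BC = 2*pi*1.698e-14*(7.138e+06)^2/17.9 = 0.303680993 m per revolution
N = H/da_rev = 88667.0000 m / 0.303680993 m = 291974.1509 revolutions
P = 2*pi*sqrt(a^3/mu) = 6001.7242 s
lifetime = N*P = 291974.1509 * 6001.7242 = 1.7523483e+09 s = 20281.8095 days
years = 20281.8095 / 365.25 = 55.5286 years

55.5286 years


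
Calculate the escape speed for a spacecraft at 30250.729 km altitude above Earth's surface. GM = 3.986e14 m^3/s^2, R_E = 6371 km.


r = 6371.0 + 30250.729 = 36621.7290 km = 3.6621729e+07 m
v_esc = sqrt(2*mu/r) = sqrt(2*3.986e14 / 3.6621729e+07)
v_esc = 4665.6722 m/s = 4.6657 km/s

4.6657 km/s


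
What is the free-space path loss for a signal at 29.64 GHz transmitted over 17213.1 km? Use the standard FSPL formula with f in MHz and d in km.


f = 29.64 GHz = 29640.0000 MHz
d = 17213.1 km
FSPL = 32.44 + 20*log10(29640.0000) + 20*log10(17213.1)
FSPL = 32.44 + 89.4376 + 84.7172
FSPL = 206.5947 dB

206.5947 dB


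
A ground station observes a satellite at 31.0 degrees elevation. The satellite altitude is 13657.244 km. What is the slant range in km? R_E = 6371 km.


h = 13657.244 km, el = 31.0 deg
d = -R_E*sin(el) + sqrt((R_E*sin(el))^2 + 2*R_E*h + h^2)
d = -6371.0000*sin(0.5410521) + sqrt((6371.0000*0.5150381)^2 + 2*6371.0000*13657.244 + 13657.244^2)
d = 15988.0436 km

15988.0436 km


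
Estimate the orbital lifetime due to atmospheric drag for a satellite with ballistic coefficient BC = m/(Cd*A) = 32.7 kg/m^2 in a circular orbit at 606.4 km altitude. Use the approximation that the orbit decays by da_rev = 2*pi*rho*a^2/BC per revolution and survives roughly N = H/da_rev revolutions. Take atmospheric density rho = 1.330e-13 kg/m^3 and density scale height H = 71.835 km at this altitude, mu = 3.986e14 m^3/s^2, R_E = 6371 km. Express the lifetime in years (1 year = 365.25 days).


a = R_E + alt = 6977.4000 km = 6.9774e+06 m
da_rev = 2*pi*rho*a^2/BC = 2*pi*1.330e-13*(6.9774e+06)^2/32.7 = 1.244145 m per revolution
N = H/da_rev = 71835.0000 m / 1.244145 m = 57738.4469 revolutions
P = 2*pi*sqrt(a^3/mu) = 5800.3160 s
lifetime = N*P = 57738.4469 * 5800.3160 = 3.3490124e+08 s = 3876.1717 days
years = 3876.1717 / 365.25 = 10.6124 years

10.6124 years


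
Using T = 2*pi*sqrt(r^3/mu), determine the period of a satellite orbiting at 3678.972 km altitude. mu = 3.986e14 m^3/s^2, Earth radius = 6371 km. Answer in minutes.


r = 10049.9720 km = 1.0049972e+07 m
T = 2*pi*sqrt(r^3/mu) = 2*pi*sqrt(1.0150666e+21 / 3.986e14)
T = 10026.7110 s = 167.1119 min

167.1119 minutes


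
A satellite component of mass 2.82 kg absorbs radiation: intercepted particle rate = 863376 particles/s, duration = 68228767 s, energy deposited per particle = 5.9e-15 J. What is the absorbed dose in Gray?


Total energy deposited = rate * time * E_per
  = 863376 * 68228767 * 5.9e-15 = 0.3475518 J
Dose = E_total / mass = 0.3475518 / 2.82
Dose = 0.1232453 Gy

0.1232 Gy


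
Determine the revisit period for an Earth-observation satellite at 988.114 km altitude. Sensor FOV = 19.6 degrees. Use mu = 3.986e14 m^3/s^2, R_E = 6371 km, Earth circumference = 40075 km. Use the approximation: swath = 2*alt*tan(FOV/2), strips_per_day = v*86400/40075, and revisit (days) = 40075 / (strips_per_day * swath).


swath = 2*988.114*tan(0.1710423) = 341.3538 km
v = sqrt(mu/r) = 7359.6283 m/s = 7.3596 km/s
strips/day = v*86400/40075 = 7.3596*86400/40075 = 15.8670
coverage/day = strips * swath = 15.8670 * 341.3538 = 5416.2774 km
revisit = 40075 / 5416.2774 = 7.3990 days

7.3990 days


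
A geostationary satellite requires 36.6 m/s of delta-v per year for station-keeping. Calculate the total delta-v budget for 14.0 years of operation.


dV = rate * years = 36.6 * 14.0
dV = 512.4000 m/s

512.4000 m/s


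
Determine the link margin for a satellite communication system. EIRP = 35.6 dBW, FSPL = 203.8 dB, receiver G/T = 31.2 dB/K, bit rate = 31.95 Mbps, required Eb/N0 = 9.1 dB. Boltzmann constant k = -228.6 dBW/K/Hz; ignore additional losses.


C/N0 = EIRP - FSPL + G/T - k = 35.6 - 203.8 + 31.2 - (-228.6)
C/N0 = 91.6000 dB-Hz
R_b = 31.95 Mbps = 3.195e+07 bps -> 10*log10(R_b) = 75.0447 dB-Hz
Eb/N0 = C/N0 - 10*log10(R_b) = 91.6000 - 75.0447 = 16.5553 dB
Margin = Eb/N0 - Eb/N0_req = 16.5553 - 9.1 = 7.4553 dB (link closes)

7.4553 dB


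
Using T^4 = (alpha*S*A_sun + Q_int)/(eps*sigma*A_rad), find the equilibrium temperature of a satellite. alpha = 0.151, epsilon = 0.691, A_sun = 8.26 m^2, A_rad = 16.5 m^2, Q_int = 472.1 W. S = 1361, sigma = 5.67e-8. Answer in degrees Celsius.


Numerator = alpha*S*A_sun + Q_int = 0.151*1361*8.26 + 472.1 = 2169.6209 W
Denominator = eps*sigma*A_rad = 0.691*5.67e-8*16.5 = 6.4646505e-07 W/K^4
T^4 = 3.3561302e+09 K^4
T = 240.6909 K = -32.4591 C

-32.4591 degrees Celsius


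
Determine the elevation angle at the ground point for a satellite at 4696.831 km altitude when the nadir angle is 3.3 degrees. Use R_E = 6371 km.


r = R_E + alt = 11067.8310 km
Law of sines in the satellite / Earth-center / ground-point triangle:
  sin(nadir)/R_E = sin(90 + el)/r  =>  cos(el) = (r/R_E)*sin(nadir)
cos(el) = (11067.8310 / 6371.0000) * sin(3.3 deg) = 0.1000014
el = arccos(0.1000014) = 84.2607 deg
(Earth-central angle = 90 - nadir - el = 2.4393 deg)

84.2607 degrees


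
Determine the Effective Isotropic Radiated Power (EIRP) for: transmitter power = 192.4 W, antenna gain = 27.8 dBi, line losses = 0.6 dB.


Pt = 192.4 W = 22.8421 dBW
EIRP = Pt_dBW + Gt - losses = 22.8421 + 27.8 - 0.6 = 50.0421 dBW

50.0421 dBW


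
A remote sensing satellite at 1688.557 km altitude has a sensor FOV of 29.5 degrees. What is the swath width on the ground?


FOV = 29.5 deg = 0.5148721 rad
swath = 2 * alt * tan(FOV/2) = 2 * 1688.557 * tan(0.2574361)
swath = 2 * 1688.557 * 0.263278
swath = 889.1199 km

889.1199 km


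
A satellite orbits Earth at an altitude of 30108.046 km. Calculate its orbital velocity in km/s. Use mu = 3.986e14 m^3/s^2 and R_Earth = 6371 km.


r = R_E + alt = 6371.0 + 30108.046 = 36479.0460 km = 3.6479046e+07 m
v = sqrt(mu/r) = sqrt(3.986e14 / 3.6479046e+07) = 3305.5742 m/s = 3.3056 km/s

3.3056 km/s


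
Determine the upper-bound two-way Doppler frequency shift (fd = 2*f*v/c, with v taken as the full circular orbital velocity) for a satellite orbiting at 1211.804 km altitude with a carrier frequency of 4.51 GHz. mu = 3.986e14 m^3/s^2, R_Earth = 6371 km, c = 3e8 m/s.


r = 7.582804e+06 m
v = sqrt(mu/r) = 7250.2625 m/s (worst-case radial velocity)
f = 4.51 GHz = 4.51e+09 Hz
fd = 2*f*v/c = 2*4.51e+09*7250.2625/3.0e+08
fd = 217991.2264 Hz

217991.2264 Hz


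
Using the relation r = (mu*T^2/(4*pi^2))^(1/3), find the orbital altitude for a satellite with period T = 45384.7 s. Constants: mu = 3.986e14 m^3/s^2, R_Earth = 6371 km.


T = 45384.7 s
r = (mu*T^2/(4*pi^2))^(1/3) = (3.986e14 * 45384.7^2 / (4*pi^2))^(1/3)
r = 2.7499967e+07 m = 27499.9665 km
alt = r - R_E = 27499.9665 - 6371 = 21128.9665 km

21128.9665 km


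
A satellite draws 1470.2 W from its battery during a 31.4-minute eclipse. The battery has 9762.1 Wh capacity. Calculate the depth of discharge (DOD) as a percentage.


E_used = P * t / 60 = 1470.2 * 31.4 / 60 = 769.4047 Wh
DOD = E_used / E_total * 100 = 769.4047 / 9762.1 * 100
DOD = 7.8815 %

7.8815 %


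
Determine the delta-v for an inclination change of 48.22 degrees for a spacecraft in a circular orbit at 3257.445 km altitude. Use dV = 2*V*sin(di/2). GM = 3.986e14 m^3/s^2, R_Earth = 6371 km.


r = 9628.4450 km = 9.628445e+06 m
V = sqrt(mu/r) = 6434.1409 m/s
di = 48.22 deg = 0.8415978 rad
dV = 2*V*sin(di/2) = 2*6434.1409*sin(0.4207989)
dV = 5256.5616 m/s = 5.2566 km/s

5.2566 km/s


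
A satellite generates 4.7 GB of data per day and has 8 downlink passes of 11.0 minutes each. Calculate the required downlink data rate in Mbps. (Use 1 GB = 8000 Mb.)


total contact time = 8 * 11.0 * 60 = 5280.0000 s
data = 4.7 GB = 37600.0000 Mb
rate = 37600.0000 / 5280.0000 = 7.1212 Mbps

7.1212 Mbps


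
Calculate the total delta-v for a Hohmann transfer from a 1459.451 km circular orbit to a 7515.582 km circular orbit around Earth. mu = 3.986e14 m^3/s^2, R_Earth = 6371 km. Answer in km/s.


r1 = 7830.4510 km = 7.830451e+06 m
r2 = 13886.5820 km = 1.3886582e+07 m
dv1 = sqrt(mu/r1)*(sqrt(2*r2/(r1+r2)) - 1) = 933.7126 m/s
dv2 = sqrt(mu/r2)*(1 - sqrt(2*r1/(r1+r2))) = 807.9467 m/s
total dv = |dv1| + |dv2| = 933.7126 + 807.9467 = 1741.6592 m/s = 1.7417 km/s

1.7417 km/s


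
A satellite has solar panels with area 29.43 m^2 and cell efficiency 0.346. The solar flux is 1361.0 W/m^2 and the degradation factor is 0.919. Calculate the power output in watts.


P = area * eta * S * degradation
P = 29.43 * 0.346 * 1361.0 * 0.919
P = 12736.2037 W

12736.2037 W


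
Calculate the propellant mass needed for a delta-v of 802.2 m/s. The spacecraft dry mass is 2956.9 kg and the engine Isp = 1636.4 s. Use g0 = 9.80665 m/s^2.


ve = Isp * g0 = 1636.4 * 9.80665 = 16047.602060 m/s
mass ratio = exp(dv/ve) = exp(802.2/16047.602060) = 1.05125930
m_prop = m_dry * (mr - 1) = 2956.9 * (1.05125930 - 1)
m_prop = 151.5686 kg

151.5686 kg


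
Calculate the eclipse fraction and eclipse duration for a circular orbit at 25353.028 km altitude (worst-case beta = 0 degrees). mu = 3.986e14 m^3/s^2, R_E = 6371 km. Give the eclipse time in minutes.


r = 31724.0280 km
T = 937.2220 min
Eclipse fraction = arcsin(R_E/r)/pi = arcsin(6371.0000/31724.0280)/pi
= arcsin(0.2008257)/pi = 0.06436249
Eclipse duration = 0.06436249 * 937.2220 = 60.3219 min

60.3219 minutes


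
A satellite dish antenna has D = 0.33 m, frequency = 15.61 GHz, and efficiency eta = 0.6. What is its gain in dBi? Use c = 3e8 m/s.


lambda = c/f = 3e8 / 1.561e+10 = 0.01921845 m
G = eta*(pi*D/lambda)^2 = 0.6*(pi*0.33/0.01921845)^2
G = 1745.9917 (linear)
G = 10*log10(1745.9917) = 32.4204 dBi

32.4204 dBi


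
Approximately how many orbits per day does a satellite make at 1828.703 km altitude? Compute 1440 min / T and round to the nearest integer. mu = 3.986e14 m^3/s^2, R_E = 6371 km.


r = 8.199703e+06 m
T = 2*pi*sqrt(r^3/mu) = 7389.3869 s = 123.1564 min
revs/day = 1440 / 123.1564 = 11.6924
Rounded: 12 revolutions per day

12 revolutions per day


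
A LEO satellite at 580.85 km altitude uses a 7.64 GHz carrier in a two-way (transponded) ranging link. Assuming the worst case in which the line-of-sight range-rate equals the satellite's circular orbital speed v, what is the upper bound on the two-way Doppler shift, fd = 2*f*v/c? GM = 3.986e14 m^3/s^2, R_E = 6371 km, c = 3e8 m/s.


r = 6.95185e+06 m
v = sqrt(mu/r) = 7572.1368 m/s (worst-case radial velocity)
f = 7.64 GHz = 7.64e+09 Hz
fd = 2*f*v/c = 2*7.64e+09*7572.1368/3.0e+08
fd = 385674.1671 Hz

385674.1671 Hz


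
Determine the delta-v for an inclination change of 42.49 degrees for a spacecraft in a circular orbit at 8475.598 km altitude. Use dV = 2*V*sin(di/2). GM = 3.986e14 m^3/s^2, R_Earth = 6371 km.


r = 14846.5980 km = 1.4846598e+07 m
V = sqrt(mu/r) = 5181.4961 m/s
di = 42.49 deg = 0.7415904 rad
dV = 2*V*sin(di/2) = 2*5181.4961*sin(0.3707952)
dV = 3755.0997 m/s = 3.7551 km/s

3.7551 km/s


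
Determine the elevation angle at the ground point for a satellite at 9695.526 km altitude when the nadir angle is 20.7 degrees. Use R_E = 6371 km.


r = R_E + alt = 16066.5260 km
Law of sines in the satellite / Earth-center / ground-point triangle:
  sin(nadir)/R_E = sin(90 + el)/r  =>  cos(el) = (r/R_E)*sin(nadir)
cos(el) = (16066.5260 / 6371.0000) * sin(20.7 deg) = 0.8914005
el = arccos(0.8914005) = 26.9502 deg
(Earth-central angle = 90 - nadir - el = 42.3498 deg)

26.9502 degrees


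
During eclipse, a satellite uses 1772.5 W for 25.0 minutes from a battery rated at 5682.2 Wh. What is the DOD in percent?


E_used = P * t / 60 = 1772.5 * 25.0 / 60 = 738.5417 Wh
DOD = E_used / E_total * 100 = 738.5417 / 5682.2 * 100
DOD = 12.9975 %

12.9975 %


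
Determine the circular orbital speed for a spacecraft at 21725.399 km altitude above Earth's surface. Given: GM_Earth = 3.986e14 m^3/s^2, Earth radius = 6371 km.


r = R_E + alt = 6371.0 + 21725.399 = 28096.3990 km = 2.8096399e+07 m
v = sqrt(mu/r) = sqrt(3.986e14 / 2.8096399e+07) = 3766.5464 m/s = 3.7665 km/s

3.7665 km/s
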